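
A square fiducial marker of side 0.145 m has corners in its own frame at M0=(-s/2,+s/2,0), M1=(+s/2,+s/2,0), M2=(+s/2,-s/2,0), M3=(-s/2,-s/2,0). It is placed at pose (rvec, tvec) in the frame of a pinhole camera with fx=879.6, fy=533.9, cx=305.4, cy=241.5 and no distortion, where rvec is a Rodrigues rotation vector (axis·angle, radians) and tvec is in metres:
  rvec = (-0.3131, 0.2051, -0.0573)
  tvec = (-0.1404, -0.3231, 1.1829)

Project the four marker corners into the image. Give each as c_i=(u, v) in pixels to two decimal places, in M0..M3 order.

c0=(148.45, 128.79) c1=(253.40, 120.15) c2=(252.78, 63.03) c3=(151.73, 72.66)

Intrinsics K: fx=879.6, fy=533.9, cx=305.4, cy=241.5
Marker side s = 0.145 m; corners in marker frame (Z=0):
  M0 = (-0.0725, +0.0725, 0)
  M1 = (+0.0725, +0.0725, 0)
  M2 = (+0.0725, -0.0725, 0)
  M3 = (-0.0725, -0.0725, 0)
rvec = (-0.3131, 0.2051, -0.0573), |rvec| = θ = 0.37866 rad = 21.695°
Rodrigues: sinθ=0.36967, 1−cosθ=0.07084; R = I + sinθ·[k]× + (1−cosθ)·[k]×²:
    [+0.97759 +0.02421 +0.20910]
    [-0.08767 +0.94994 +0.29987]
    [-0.19137 -0.31148 +0.93078]
t = (-0.1404, -0.3231, 1.1829) m
M0: Pc = R·M0+t = (-0.20952, -0.24787, +1.17419); u = 879.6·(-0.20952)/1.17419 + 305.4 = 148.4462, v = 533.9·(-0.24787)/1.17419 + 241.5 = 128.7932
M1: Pc = R·M1+t = (-0.06777, -0.26058, +1.14644); u = 879.6·(-0.06777)/1.14644 + 305.4 = 253.4049, v = 533.9·(-0.26058)/1.14644 + 241.5 = 120.1454
M2: Pc = R·M2+t = (-0.07128, -0.39833, +1.19161); u = 879.6·(-0.07128)/1.19161 + 305.4 = 252.7839, v = 533.9·(-0.39833)/1.19161 + 241.5 = 63.0296
M3: Pc = R·M3+t = (-0.21303, -0.38562, +1.21936); u = 879.6·(-0.21303)/1.21936 + 305.4 = 151.7270, v = 533.9·(-0.38562)/1.21936 + 241.5 = 72.6569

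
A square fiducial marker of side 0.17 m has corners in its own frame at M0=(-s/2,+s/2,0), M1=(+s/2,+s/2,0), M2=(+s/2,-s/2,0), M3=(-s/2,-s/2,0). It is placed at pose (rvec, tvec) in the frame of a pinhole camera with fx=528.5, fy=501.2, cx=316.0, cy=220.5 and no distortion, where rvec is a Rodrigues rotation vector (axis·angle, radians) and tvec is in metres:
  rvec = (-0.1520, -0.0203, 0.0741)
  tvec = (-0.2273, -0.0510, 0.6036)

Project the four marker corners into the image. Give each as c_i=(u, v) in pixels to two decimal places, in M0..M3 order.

Intrinsics K: fx=528.5, fy=501.2, cx=316.0, cy=220.5
Marker side s = 0.17 m; corners in marker frame (Z=0):
  M0 = (-0.0850, +0.0850, 0)
  M1 = (+0.0850, +0.0850, 0)
  M2 = (+0.0850, -0.0850, 0)
  M3 = (-0.0850, -0.0850, 0)
rvec = (-0.1520, -0.0203, 0.0741), |rvec| = θ = 0.17031 rad = 9.758°
Rodrigues: sinθ=0.16949, 1−cosθ=0.01447; R = I + sinθ·[k]× + (1−cosθ)·[k]×²:
    [+0.99706 -0.07220 -0.02582]
    [+0.07528 +0.98574 +0.15052]
    [+0.01458 -0.15202 +0.98827]
t = (-0.2273, -0.0510, 0.6036) m
M0: Pc = R·M0+t = (-0.31819, +0.02639, +0.58944); u = 528.5·(-0.31819)/0.58944 + 316.0 = 30.7087, v = 501.2·(+0.02639)/0.58944 + 220.5 = 242.9383
M1: Pc = R·M1+t = (-0.14869, +0.03919, +0.59192); u = 528.5·(-0.14869)/0.59192 + 316.0 = 183.2429, v = 501.2·(+0.03919)/0.59192 + 220.5 = 253.6808
M2: Pc = R·M2+t = (-0.13641, -0.12839, +0.61776); u = 528.5·(-0.13641)/0.61776 + 316.0 = 199.2975, v = 501.2·(-0.12839)/0.61776 + 220.5 = 116.3360
M3: Pc = R·M3+t = (-0.30591, -0.14119, +0.61528); u = 528.5·(-0.30591)/0.61528 + 316.0 = 53.2346, v = 501.2·(-0.14119)/0.61528 + 220.5 = 105.4914

c0=(30.71, 242.94) c1=(183.24, 253.68) c2=(199.30, 116.34) c3=(53.23, 105.49)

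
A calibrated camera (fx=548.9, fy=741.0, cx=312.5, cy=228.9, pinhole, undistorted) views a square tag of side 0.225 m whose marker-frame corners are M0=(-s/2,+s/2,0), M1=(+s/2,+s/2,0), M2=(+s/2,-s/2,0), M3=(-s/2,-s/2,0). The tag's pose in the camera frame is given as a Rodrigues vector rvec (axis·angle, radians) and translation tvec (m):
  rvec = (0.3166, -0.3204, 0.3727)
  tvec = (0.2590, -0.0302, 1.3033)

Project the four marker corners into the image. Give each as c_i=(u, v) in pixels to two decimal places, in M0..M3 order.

Intrinsics K: fx=548.9, fy=741.0, cx=312.5, cy=228.9
Marker side s = 0.225 m; corners in marker frame (Z=0):
  M0 = (-0.1125, +0.1125, 0)
  M1 = (+0.1125, +0.1125, 0)
  M2 = (+0.1125, -0.1125, 0)
  M3 = (-0.1125, -0.1125, 0)
rvec = (0.3166, -0.3204, 0.3727), |rvec| = θ = 0.58463 rad = 33.497°
Rodrigues: sinθ=0.55189, 1−cosθ=0.16609; R = I + sinθ·[k]× + (1−cosθ)·[k]×²:
    [+0.88262 -0.40112 -0.24512]
    [+0.30254 +0.88380 -0.35690]
    [+0.35979 +0.24085 +0.90141]
t = (0.2590, -0.0302, 1.3033) m
M0: Pc = R·M0+t = (+0.11458, +0.03519, +1.28992); u = 548.9·(+0.11458)/1.28992 + 312.5 = 361.2570, v = 741.0·(+0.03519)/1.28992 + 228.9 = 249.1160
M1: Pc = R·M1+t = (+0.31317, +0.10326, +1.37087); u = 548.9·(+0.31317)/1.37087 + 312.5 = 437.8935, v = 741.0·(+0.10326)/1.37087 + 228.9 = 284.7167
M2: Pc = R·M2+t = (+0.40342, -0.09559, +1.31668); u = 548.9·(+0.40342)/1.31668 + 312.5 = 480.6786, v = 741.0·(-0.09559)/1.31668 + 228.9 = 175.1031
M3: Pc = R·M3+t = (+0.20483, -0.16366, +1.23573); u = 548.9·(+0.20483)/1.23573 + 312.5 = 403.4843, v = 741.0·(-0.16366)/1.23573 + 228.9 = 130.7603

c0=(361.26, 249.12) c1=(437.89, 284.72) c2=(480.68, 175.10) c3=(403.48, 130.76)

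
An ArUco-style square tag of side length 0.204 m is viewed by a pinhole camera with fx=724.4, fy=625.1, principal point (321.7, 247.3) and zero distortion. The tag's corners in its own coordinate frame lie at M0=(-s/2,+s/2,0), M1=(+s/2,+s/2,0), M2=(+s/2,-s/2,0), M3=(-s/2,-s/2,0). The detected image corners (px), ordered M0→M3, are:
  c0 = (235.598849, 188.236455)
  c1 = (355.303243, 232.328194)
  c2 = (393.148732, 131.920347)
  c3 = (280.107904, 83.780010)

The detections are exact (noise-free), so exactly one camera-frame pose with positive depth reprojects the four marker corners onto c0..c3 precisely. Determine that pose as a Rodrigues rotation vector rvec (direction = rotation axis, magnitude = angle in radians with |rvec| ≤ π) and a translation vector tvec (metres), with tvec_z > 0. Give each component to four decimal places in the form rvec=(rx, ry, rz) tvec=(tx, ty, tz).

Intrinsics K: fx=724.4, fy=625.1, cx=321.7, cy=247.3
Marker side s = 0.204 m; corners in marker frame (Z=0):
  M0 = (-0.1020, +0.1020, 0)
  M1 = (+0.1020, +0.1020, 0)
  M2 = (+0.1020, -0.1020, 0)
  M3 = (-0.1020, -0.1020, 0)
Detected image corners:
  c0 = (235.598849, 188.236455) px
  c1 = (355.303243, 232.328194) px
  c2 = (393.148732, 131.920347) px
  c3 = (280.107904, 83.780010) px
Planar DLT: solve 8×8 A·h = b for H (H[2,2]=1):
  H  [+657.41705 -259.21944 +318.06278]
  H  [+270.16711 +472.73237 +158.75977]
  H  [+0.27613 -0.18298 +1.00000]
B = K⁻¹H; ‖b₁‖=0.892539, ‖b₂‖=0.892539; λ = 2/(‖b₁‖+‖b₂‖) = 1.120399, sign → tz>0 ⇒ λ=+1.120399
r₁ = λ·B[:,0] = (+0.87941,+0.36184,+0.30938); r₂ = λ·B[:,1] = (-0.30988,+0.92841,-0.20501)
r₃ = r₁×r₂ = (-0.36141,+0.08442,+0.92858); SVD([r₁ r₂ r₃]) → R = UVᵀ:
  R  [+0.87941 -0.30988 -0.36141]
  R  [+0.36184 +0.92841 +0.08442]
  R  [+0.30938 -0.20501 +0.92858]
t = (-0.00563, -0.15870, +1.12040) m
tr R = 2.736395; θ = arccos((tr R − 1)/2) = 0.519238 rad = 29.750°
axis k = ((R−Rᵀ)₃₂, (R−Rᵀ)₁₃, (R−Rᵀ)₂₁) / (2 sinθ) = (-0.291643, -0.675896, +0.676837)
rvec = θ·k = (-0.151432, -0.350951, +0.351440)

rvec=(-0.1514, -0.3510, 0.3514) tvec=(-0.0056, -0.1587, 1.1204)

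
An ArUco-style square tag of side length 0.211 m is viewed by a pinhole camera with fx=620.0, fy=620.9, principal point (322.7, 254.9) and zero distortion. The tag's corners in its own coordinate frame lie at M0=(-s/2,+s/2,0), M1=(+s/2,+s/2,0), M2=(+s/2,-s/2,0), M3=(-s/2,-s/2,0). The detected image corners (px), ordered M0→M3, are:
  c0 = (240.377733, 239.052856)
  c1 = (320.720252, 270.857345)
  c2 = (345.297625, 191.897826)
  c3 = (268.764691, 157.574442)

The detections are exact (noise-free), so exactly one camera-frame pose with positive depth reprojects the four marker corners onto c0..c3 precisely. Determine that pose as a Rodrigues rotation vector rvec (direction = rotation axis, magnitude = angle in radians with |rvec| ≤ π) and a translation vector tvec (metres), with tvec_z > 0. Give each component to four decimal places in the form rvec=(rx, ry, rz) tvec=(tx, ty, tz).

rvec=(-0.1834, -0.3662, 0.3388) tvec=(-0.0668, -0.0969, 1.4905)

Intrinsics K: fx=620.0, fy=620.9, cx=322.7, cy=254.9
Marker side s = 0.211 m; corners in marker frame (Z=0):
  M0 = (-0.1055, +0.1055, 0)
  M1 = (+0.1055, +0.1055, 0)
  M2 = (+0.1055, -0.1055, 0)
  M3 = (-0.1055, -0.1055, 0)
Detected image corners:
  c0 = (240.377733, 239.052856) px
  c1 = (320.720252, 270.857345) px
  c2 = (345.297625, 191.897826) px
  c3 = (268.764691, 157.574442) px
Planar DLT: solve 8×8 A·h = b for H (H[2,2]=1):
  H  [+434.44040 -171.71039 +294.89585]
  H  [+202.76072 +346.11357 +214.55032]
  H  [+0.21392 -0.15796 +1.00000]
B = K⁻¹H; ‖b₁‖=0.670904, ‖b₂‖=0.670904; λ = 2/(‖b₁‖+‖b₂‖) = 1.490526, sign → tz>0 ⇒ λ=+1.490526
r₁ = λ·B[:,0] = (+0.87847,+0.35584,+0.31886); r₂ = λ·B[:,1] = (-0.29026,+0.92753,-0.23544)
r₃ = r₁×r₂ = (-0.37953,+0.11427,+0.91810); SVD([r₁ r₂ r₃]) → R = UVᵀ:
  R  [+0.87847 -0.29026 -0.37953]
  R  [+0.35584 +0.92753 +0.11427]
  R  [+0.31886 -0.23544 +0.91810]
t = (-0.06684, -0.09686, +1.49053) m
tr R = 2.724096; θ = arccos((tr R − 1)/2) = 0.531500 rad = 30.453°
axis k = ((R−Rᵀ)₃₂, (R−Rᵀ)₁₃, (R−Rᵀ)₂₁) / (2 sinθ) = (-0.345003, -0.688977, +0.637404)
rvec = θ·k = (-0.183369, -0.366191, +0.338780)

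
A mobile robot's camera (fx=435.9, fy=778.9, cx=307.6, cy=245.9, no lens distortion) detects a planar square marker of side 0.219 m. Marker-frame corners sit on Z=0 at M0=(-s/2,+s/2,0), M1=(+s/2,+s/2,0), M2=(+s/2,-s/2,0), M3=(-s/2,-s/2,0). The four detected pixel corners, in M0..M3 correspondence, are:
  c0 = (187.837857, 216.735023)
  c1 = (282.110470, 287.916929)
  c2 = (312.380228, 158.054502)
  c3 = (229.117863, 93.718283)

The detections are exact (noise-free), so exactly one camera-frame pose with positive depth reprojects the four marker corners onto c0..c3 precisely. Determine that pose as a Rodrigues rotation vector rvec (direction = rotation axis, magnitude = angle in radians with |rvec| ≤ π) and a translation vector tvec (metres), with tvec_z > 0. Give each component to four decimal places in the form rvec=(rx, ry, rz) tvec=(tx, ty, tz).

rvec=(-0.5617, -0.1609, 0.3783) tvec=(-0.1224, -0.0774, 0.9981)

Intrinsics K: fx=435.9, fy=778.9, cx=307.6, cy=245.9
Marker side s = 0.219 m; corners in marker frame (Z=0):
  M0 = (-0.1095, +0.1095, 0)
  M1 = (+0.1095, +0.1095, 0)
  M2 = (+0.1095, -0.1095, 0)
  M3 = (-0.1095, -0.1095, 0)
Detected image corners:
  c0 = (187.837857, 216.735023) px
  c1 = (282.110470, 287.916929) px
  c2 = (312.380228, 158.054502) px
  c3 = (229.117863, 93.718283) px
Planar DLT: solve 8×8 A·h = b for H (H[2,2]=1):
  H  [+415.52962 -301.72321 +254.15939]
  H  [+317.21942 +473.85344 +185.48637]
  H  [+0.04630 -0.54771 +1.00000]
B = K⁻¹H; ‖b₁‖=1.001909, ‖b₂‖=1.001909; λ = 2/(‖b₁‖+‖b₂‖) = 0.998095, sign → tz>0 ⇒ λ=+0.998095
r₁ = λ·B[:,0] = (+0.91885,+0.39190,+0.04621); r₂ = λ·B[:,1] = (-0.30510,+0.77979,-0.54667)
r₃ = r₁×r₂ = (-0.25027,+0.48821,+0.83607); SVD([r₁ r₂ r₃]) → R = UVᵀ:
  R  [+0.91885 -0.30510 -0.25027]
  R  [+0.39190 +0.77979 +0.48821]
  R  [+0.04621 -0.54667 +0.83607]
t = (-0.12236, -0.07742, +0.99810) m
tr R = 2.534707; θ = arccos((tr R − 1)/2) = 0.696093 rad = 39.883°
axis k = ((R−Rᵀ)₃₂, (R−Rᵀ)₁₃, (R−Rᵀ)₂₁) / (2 sinθ) = (-0.806950, -0.231182, +0.543494)
rvec = θ·k = (-0.561712, -0.160924, +0.378322)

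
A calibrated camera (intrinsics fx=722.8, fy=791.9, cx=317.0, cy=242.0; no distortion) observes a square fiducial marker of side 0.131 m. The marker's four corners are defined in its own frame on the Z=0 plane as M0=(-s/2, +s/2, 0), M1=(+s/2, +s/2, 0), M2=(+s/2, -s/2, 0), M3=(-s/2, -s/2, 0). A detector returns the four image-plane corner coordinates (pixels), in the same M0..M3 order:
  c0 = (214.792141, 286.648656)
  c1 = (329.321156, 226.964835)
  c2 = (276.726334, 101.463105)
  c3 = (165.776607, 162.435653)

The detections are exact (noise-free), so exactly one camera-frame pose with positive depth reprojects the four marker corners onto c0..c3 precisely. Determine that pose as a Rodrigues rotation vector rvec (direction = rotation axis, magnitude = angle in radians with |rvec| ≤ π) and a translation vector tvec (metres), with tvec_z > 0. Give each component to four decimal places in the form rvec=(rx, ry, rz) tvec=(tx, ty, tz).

Intrinsics K: fx=722.8, fy=791.9, cx=317.0, cy=242.0
Marker side s = 0.131 m; corners in marker frame (Z=0):
  M0 = (-0.0655, +0.0655, 0)
  M1 = (+0.0655, +0.0655, 0)
  M2 = (+0.0655, -0.0655, 0)
  M3 = (-0.0655, -0.0655, 0)
Detected image corners:
  c0 = (214.792141, 286.648656) px
  c1 = (329.321156, 226.964835) px
  c2 = (276.726334, 101.463105) px
  c3 = (165.776607, 162.435653) px
Planar DLT: solve 8×8 A·h = b for H (H[2,2]=1):
  H  [+820.77614 +345.78480 +245.77749]
  H  [-491.84364 +920.04048 +194.00131]
  H  [-0.16086 -0.16986 +1.00000]
B = K⁻¹H; ‖b₁‖=1.344495, ‖b₂‖=1.344495; λ = 2/(‖b₁‖+‖b₂‖) = 0.743774, sign → tz>0 ⇒ λ=+0.743774
r₁ = λ·B[:,0] = (+0.89707,-0.42539,-0.11965); r₂ = λ·B[:,1] = (+0.41123,+0.90274,-0.12634)
r₃ = r₁×r₂ = (+0.16175,+0.06413,+0.98475); SVD([r₁ r₂ r₃]) → R = UVᵀ:
  R  [+0.89707 +0.41123 +0.16175]
  R  [-0.42539 +0.90274 +0.06413]
  R  [-0.11965 -0.12634 +0.98475]
t = (-0.07329, -0.04508, +0.74377) m
tr R = 2.784547; θ = arccos((tr R − 1)/2) = 0.468440 rad = 26.840°
axis k = ((R−Rᵀ)₃₂, (R−Rᵀ)₁₃, (R−Rᵀ)₂₁) / (2 sinθ) = (-0.210933, +0.311630, -0.926496)
rvec = θ·k = (-0.098810, +0.145980, -0.434008)

rvec=(-0.0988, 0.1460, -0.4340) tvec=(-0.0733, -0.0451, 0.7438)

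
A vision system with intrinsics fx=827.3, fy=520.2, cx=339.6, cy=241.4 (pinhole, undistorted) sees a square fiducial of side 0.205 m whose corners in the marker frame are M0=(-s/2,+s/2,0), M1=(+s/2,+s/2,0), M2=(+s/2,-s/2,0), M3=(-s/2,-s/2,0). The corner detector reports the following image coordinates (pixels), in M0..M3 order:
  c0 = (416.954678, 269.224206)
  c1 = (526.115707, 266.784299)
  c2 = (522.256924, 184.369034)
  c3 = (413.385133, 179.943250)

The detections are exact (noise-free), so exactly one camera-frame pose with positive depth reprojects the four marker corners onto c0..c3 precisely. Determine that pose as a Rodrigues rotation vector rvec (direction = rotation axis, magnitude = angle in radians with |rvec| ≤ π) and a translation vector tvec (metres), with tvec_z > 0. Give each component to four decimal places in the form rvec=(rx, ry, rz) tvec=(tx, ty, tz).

Intrinsics K: fx=827.3, fy=520.2, cx=339.6, cy=241.4
Marker side s = 0.205 m; corners in marker frame (Z=0):
  M0 = (-0.1025, +0.1025, 0)
  M1 = (+0.1025, +0.1025, 0)
  M2 = (+0.1025, -0.1025, 0)
  M3 = (-0.1025, -0.1025, 0)
Detected image corners:
  c0 = (416.954678, 269.224206) px
  c1 = (526.115707, 266.784299) px
  c2 = (522.256924, 184.369034) px
  c3 = (413.385133, 179.943250) px
Planar DLT: solve 8×8 A·h = b for H (H[2,2]=1):
  H  [+715.15947 +5.81991 +471.85445]
  H  [+92.76555 +412.19415 +224.98460]
  H  [+0.39042 -0.02624 +1.00000]
B = K⁻¹H; ‖b₁‖=0.805180, ‖b₂‖=0.805180; λ = 2/(‖b₁‖+‖b₂‖) = 1.241959, sign → tz>0 ⇒ λ=+1.241959
r₁ = λ·B[:,0] = (+0.87457,-0.00354,+0.48489); r₂ = λ·B[:,1] = (+0.02212,+0.99922,-0.03259)
r₃ = r₁×r₂ = (-0.48440,+0.03923,+0.87397); SVD([r₁ r₂ r₃]) → R = UVᵀ:
  R  [+0.87457 +0.02212 -0.48440]
  R  [-0.00354 +0.99922 +0.03923]
  R  [+0.48489 -0.03259 +0.87397]
t = (+0.19854, -0.03919, +1.24196) m
tr R = 2.747758; θ = arccos((tr R − 1)/2) = 0.507671 rad = 29.087°
axis k = ((R−Rᵀ)₃₂, (R−Rᵀ)₁₃, (R−Rᵀ)₂₁) / (2 sinθ) = (-0.073871, -0.996919, -0.026388)
rvec = θ·k = (-0.037502, -0.506107, -0.013397)

rvec=(-0.0375, -0.5061, -0.0134) tvec=(0.1985, -0.0392, 1.2420)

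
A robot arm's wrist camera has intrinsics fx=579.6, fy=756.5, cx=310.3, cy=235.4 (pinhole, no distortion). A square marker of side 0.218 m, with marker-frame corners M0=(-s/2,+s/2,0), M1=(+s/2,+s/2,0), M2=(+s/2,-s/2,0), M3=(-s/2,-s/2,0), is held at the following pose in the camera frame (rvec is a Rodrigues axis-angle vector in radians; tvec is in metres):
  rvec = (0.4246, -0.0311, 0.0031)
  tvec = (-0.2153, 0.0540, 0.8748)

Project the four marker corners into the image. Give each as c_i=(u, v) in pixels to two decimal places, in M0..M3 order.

c0=(104.55, 362.29) c1=(242.87, 360.74) c2=(237.05, 193.91) c3=(83.66, 194.27)

Intrinsics K: fx=579.6, fy=756.5, cx=310.3, cy=235.4
Marker side s = 0.218 m; corners in marker frame (Z=0):
  M0 = (-0.1090, +0.1090, 0)
  M1 = (+0.1090, +0.1090, 0)
  M2 = (+0.1090, -0.1090, 0)
  M3 = (-0.1090, -0.1090, 0)
rvec = (0.4246, -0.0311, 0.0031), |rvec| = θ = 0.42575 rad = 24.394°
Rodrigues: sinθ=0.41300, 1−cosθ=0.08927; R = I + sinθ·[k]× + (1−cosθ)·[k]×²:
    [+0.99952 -0.00951 -0.02952]
    [-0.00350 +0.91121 -0.41194]
    [+0.03082 +0.41184 +0.91073]
t = (-0.2153, 0.0540, 0.8748) m
M0: Pc = R·M0+t = (-0.32528, +0.15370, +0.91633); u = 579.6·(-0.32528)/0.91633 + 310.3 = 104.5505, v = 756.5·(+0.15370)/0.91633 + 235.4 = 362.2929
M1: Pc = R·M1+t = (-0.10739, +0.15294, +0.92305); u = 579.6·(-0.10739)/0.92305 + 310.3 = 242.8684, v = 756.5·(+0.15294)/0.92305 + 235.4 = 360.7447
M2: Pc = R·M2+t = (-0.10532, -0.04570, +0.83327); u = 579.6·(-0.10532)/0.83327 + 310.3 = 237.0451, v = 756.5·(-0.04570)/0.83327 + 235.4 = 193.9080
M3: Pc = R·M3+t = (-0.32321, -0.04494, +0.82655); u = 579.6·(-0.32321)/0.82655 + 310.3 = 83.6555, v = 756.5·(-0.04494)/0.82655 + 235.4 = 194.2683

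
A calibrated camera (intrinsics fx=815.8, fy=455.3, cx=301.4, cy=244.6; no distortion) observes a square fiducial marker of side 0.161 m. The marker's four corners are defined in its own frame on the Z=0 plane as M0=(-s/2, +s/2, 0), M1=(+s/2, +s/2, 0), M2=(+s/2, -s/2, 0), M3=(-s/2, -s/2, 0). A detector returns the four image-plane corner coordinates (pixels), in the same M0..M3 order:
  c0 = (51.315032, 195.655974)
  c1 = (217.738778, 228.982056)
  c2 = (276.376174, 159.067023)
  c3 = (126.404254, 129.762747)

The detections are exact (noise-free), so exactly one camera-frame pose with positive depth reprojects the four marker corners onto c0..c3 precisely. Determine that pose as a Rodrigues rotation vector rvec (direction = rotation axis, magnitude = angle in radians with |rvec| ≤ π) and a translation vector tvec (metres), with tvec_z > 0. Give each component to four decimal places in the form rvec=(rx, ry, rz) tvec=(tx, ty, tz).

rvec=(-0.5508, -0.0505, 0.3481) tvec=(-0.1257, -0.1162, 0.7767)

Intrinsics K: fx=815.8, fy=455.3, cx=301.4, cy=244.6
Marker side s = 0.161 m; corners in marker frame (Z=0):
  M0 = (-0.0805, +0.0805, 0)
  M1 = (+0.0805, +0.0805, 0)
  M2 = (+0.0805, -0.0805, 0)
  M3 = (-0.0805, -0.0805, 0)
Detected image corners:
  c0 = (51.315032, 195.655974) px
  c1 = (217.738778, 228.982056) px
  c2 = (276.376174, 159.067023) px
  c3 = (126.404254, 129.762747) px
Planar DLT: solve 8×8 A·h = b for H (H[2,2]=1):
  H  [+969.99878 -528.18907 +169.39059]
  H  [+183.38228 +302.07699 +176.46003]
  H  [-0.05857 -0.67069 +1.00000]
B = K⁻¹H; ‖b₁‖=1.287510, ‖b₂‖=1.287510; λ = 2/(‖b₁‖+‖b₂‖) = 0.776693, sign → tz>0 ⇒ λ=+0.776693
r₁ = λ·B[:,0] = (+0.94031,+0.33727,-0.04549); r₂ = λ·B[:,1] = (-0.31041,+0.79516,-0.52092)
r₃ = r₁×r₂ = (-0.13952,+0.50395,+0.85239); SVD([r₁ r₂ r₃]) → R = UVᵀ:
  R  [+0.94031 -0.31041 -0.13952]
  R  [+0.33727 +0.79516 +0.50395]
  R  [-0.04549 -0.52092 +0.85239]
t = (-0.12568, -0.11624, +0.77669) m
tr R = 2.587864; θ = arccos((tr R − 1)/2) = 0.653547 rad = 37.446°
axis k = ((R−Rᵀ)₃₂, (R−Rᵀ)₁₃, (R−Rᵀ)₂₁) / (2 sinθ) = (-0.842809, -0.077320, +0.532630)
rvec = θ·k = (-0.550816, -0.050533, +0.348099)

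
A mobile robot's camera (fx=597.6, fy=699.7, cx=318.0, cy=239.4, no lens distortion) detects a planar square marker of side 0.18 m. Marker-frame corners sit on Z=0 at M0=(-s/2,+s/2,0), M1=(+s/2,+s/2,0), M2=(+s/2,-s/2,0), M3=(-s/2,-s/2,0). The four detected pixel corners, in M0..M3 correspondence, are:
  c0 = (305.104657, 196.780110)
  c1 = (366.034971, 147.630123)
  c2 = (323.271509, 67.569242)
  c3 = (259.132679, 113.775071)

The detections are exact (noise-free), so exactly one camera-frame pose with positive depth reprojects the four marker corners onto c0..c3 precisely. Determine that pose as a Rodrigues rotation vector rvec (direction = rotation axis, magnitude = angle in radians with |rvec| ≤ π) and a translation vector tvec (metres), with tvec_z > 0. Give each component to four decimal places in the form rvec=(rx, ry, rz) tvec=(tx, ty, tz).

rvec=(0.0267, -0.3797, -0.5938) tvec=(-0.0081, -0.2033, 1.3151)

Intrinsics K: fx=597.6, fy=699.7, cx=318.0, cy=239.4
Marker side s = 0.18 m; corners in marker frame (Z=0):
  M0 = (-0.0900, +0.0900, 0)
  M1 = (+0.0900, +0.0900, 0)
  M2 = (+0.0900, -0.0900, 0)
  M3 = (-0.0900, -0.0900, 0)
Detected image corners:
  c0 = (305.104657, 196.780110) px
  c1 = (366.034971, 147.630123) px
  c2 = (323.271509, 67.569242) px
  c3 = (259.132679, 113.775071) px
Planar DLT: solve 8×8 A·h = b for H (H[2,2]=1):
  H  [+428.68638 +277.88859 +314.31785]
  H  [-230.83087 +466.02730 +131.25175]
  H  [+0.25959 +0.10086 +1.00000]
B = K⁻¹H; ‖b₁‖=0.760393, ‖b₂‖=0.760393; λ = 2/(‖b₁‖+‖b₂‖) = 1.315109, sign → tz>0 ⇒ λ=+1.315109
r₁ = λ·B[:,0] = (+0.76172,-0.55066,+0.34139); r₂ = λ·B[:,1] = (+0.54095,+0.83053,+0.13265)
r₃ = r₁×r₂ = (-0.35658,+0.08364,+0.93051); SVD([r₁ r₂ r₃]) → R = UVᵀ:
  R  [+0.76172 +0.54095 -0.35658]
  R  [-0.55066 +0.83053 +0.08364]
  R  [+0.34139 +0.13265 +0.93051]
t = (-0.00810, -0.20327, +1.31511) m
tr R = 2.522765; θ = arccos((tr R − 1)/2) = 0.705353 rad = 40.414°
axis k = ((R−Rᵀ)₃₂, (R−Rᵀ)₁₃, (R−Rᵀ)₂₁) / (2 sinθ) = (+0.037800, -0.538310, -0.841899)
rvec = θ·k = (+0.026662, -0.379698, -0.593836)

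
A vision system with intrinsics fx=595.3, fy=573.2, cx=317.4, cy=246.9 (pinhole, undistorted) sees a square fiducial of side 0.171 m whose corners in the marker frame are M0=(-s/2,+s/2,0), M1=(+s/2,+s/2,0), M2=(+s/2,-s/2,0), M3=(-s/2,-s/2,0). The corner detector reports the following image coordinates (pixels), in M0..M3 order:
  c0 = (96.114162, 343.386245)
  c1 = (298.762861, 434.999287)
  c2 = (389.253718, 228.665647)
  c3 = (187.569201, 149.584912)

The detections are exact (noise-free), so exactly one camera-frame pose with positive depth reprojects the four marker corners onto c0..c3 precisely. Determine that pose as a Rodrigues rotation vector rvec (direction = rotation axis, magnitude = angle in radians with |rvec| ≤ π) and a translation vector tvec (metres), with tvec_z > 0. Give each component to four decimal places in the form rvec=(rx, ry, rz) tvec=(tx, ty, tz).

Intrinsics K: fx=595.3, fy=573.2, cx=317.4, cy=246.9
Marker side s = 0.171 m; corners in marker frame (Z=0):
  M0 = (-0.0855, +0.0855, 0)
  M1 = (+0.0855, +0.0855, 0)
  M2 = (+0.0855, -0.0855, 0)
  M3 = (-0.0855, -0.0855, 0)
Detected image corners:
  c0 = (96.114162, 343.386245) px
  c1 = (298.762861, 434.999287) px
  c2 = (389.253718, 228.665647) px
  c3 = (187.569201, 149.584912) px
Planar DLT: solve 8×8 A·h = b for H (H[2,2]=1):
  H  [+1109.99005 -571.35607 +240.98400]
  H  [+412.61886 +1122.29921 +286.69122]
  H  [-0.29734 -0.16169 +1.00000]
B = K⁻¹H; ‖b₁‖=2.213692, ‖b₂‖=2.213692; λ = 2/(‖b₁‖+‖b₂‖) = 0.451734, sign → tz>0 ⇒ λ=+0.451734
r₁ = λ·B[:,0] = (+0.91391,+0.38304,-0.13432); r₂ = λ·B[:,1] = (-0.39462,+0.91594,-0.07304)
r₃ = r₁×r₂ = (+0.09505,+0.11976,+0.98824); SVD([r₁ r₂ r₃]) → R = UVᵀ:
  R  [+0.91391 -0.39462 +0.09505]
  R  [+0.38304 +0.91594 +0.11976]
  R  [-0.13432 -0.07304 +0.98824]
t = (-0.05799, +0.03136, +0.45173) m
tr R = 2.818094; θ = arccos((tr R − 1)/2) = 0.429806 rad = 24.626°
axis k = ((R−Rᵀ)₃₂, (R−Rᵀ)₁₃, (R−Rᵀ)₂₁) / (2 sinθ) = (-0.231345, +0.275226, +0.933129)
rvec = θ·k = (-0.099433, +0.118294, +0.401064)

rvec=(-0.0994, 0.1183, 0.4011) tvec=(-0.0580, 0.0314, 0.4517)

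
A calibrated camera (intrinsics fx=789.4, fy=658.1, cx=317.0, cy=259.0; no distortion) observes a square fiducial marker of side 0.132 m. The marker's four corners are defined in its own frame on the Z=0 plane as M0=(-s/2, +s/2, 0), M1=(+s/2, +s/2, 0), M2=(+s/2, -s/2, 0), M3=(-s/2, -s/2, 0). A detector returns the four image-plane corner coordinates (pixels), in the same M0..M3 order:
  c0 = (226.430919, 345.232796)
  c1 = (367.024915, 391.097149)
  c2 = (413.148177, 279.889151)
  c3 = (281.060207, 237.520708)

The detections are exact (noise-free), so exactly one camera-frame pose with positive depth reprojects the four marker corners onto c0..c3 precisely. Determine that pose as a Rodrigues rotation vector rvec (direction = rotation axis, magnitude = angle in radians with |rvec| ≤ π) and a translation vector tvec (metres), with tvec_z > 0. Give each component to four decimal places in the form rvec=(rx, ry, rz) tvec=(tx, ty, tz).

rvec=(-0.3586, -0.0343, 0.3695) tvec=(0.0050, 0.0570, 0.7137)

Intrinsics K: fx=789.4, fy=658.1, cx=317.0, cy=259.0
Marker side s = 0.132 m; corners in marker frame (Z=0):
  M0 = (-0.0660, +0.0660, 0)
  M1 = (+0.0660, +0.0660, 0)
  M2 = (+0.0660, -0.0660, 0)
  M3 = (-0.0660, -0.0660, 0)
Detected image corners:
  c0 = (226.430919, 345.232796) px
  c1 = (367.024915, 391.097149) px
  c2 = (413.148177, 279.889151) px
  c3 = (281.060207, 237.520708) px
Planar DLT: solve 8×8 A·h = b for H (H[2,2]=1):
  H  [+1017.42639 -539.21052 +322.52775]
  H  [+319.74791 +675.87562 +311.60271]
  H  [-0.04479 -0.48919 +1.00000]
B = K⁻¹H; ‖b₁‖=1.401201, ‖b₂‖=1.401201; λ = 2/(‖b₁‖+‖b₂‖) = 0.713674, sign → tz>0 ⇒ λ=+0.713674
r₁ = λ·B[:,0] = (+0.93266,+0.35933,-0.03197); r₂ = λ·B[:,1] = (-0.34729,+0.87035,-0.34912)
r₃ = r₁×r₂ = (-0.09763,+0.33671,+0.93653); SVD([r₁ r₂ r₃]) → R = UVᵀ:
  R  [+0.93266 -0.34729 -0.09763]
  R  [+0.35933 +0.87035 +0.33671]
  R  [-0.03197 -0.34912 +0.93653]
t = (+0.00500, +0.05704, +0.71367) m
tr R = 2.739544; θ = arccos((tr R − 1)/2) = 0.516056 rad = 29.568°
axis k = ((R−Rᵀ)₃₂, (R−Rᵀ)₁₃, (R−Rᵀ)₂₁) / (2 sinθ) = (-0.694930, -0.066530, +0.715993)
rvec = θ·k = (-0.358623, -0.034333, +0.369493)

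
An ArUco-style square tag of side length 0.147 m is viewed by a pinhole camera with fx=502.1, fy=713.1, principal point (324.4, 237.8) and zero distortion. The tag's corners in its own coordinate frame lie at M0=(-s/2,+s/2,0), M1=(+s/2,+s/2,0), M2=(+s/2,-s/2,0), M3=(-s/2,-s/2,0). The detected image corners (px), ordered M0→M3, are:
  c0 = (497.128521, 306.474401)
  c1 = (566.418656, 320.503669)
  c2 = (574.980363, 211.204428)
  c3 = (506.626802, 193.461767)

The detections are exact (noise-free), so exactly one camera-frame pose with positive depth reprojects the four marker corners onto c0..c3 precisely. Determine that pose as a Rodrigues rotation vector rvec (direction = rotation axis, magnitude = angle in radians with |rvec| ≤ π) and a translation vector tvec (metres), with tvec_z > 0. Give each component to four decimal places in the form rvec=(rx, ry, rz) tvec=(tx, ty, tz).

rvec=(-0.0418, -0.2263, 0.1450) tvec=(0.3954, 0.0262, 0.9342)

Intrinsics K: fx=502.1, fy=713.1, cx=324.4, cy=237.8
Marker side s = 0.147 m; corners in marker frame (Z=0):
  M0 = (-0.0735, +0.0735, 0)
  M1 = (+0.0735, +0.0735, 0)
  M2 = (+0.0735, -0.0735, 0)
  M3 = (-0.0735, -0.0735, 0)
Detected image corners:
  c0 = (497.128521, 306.474401) px
  c1 = (566.418656, 320.503669) px
  c2 = (574.980363, 211.204428) px
  c3 = (506.626802, 193.461767) px
Planar DLT: solve 8×8 A·h = b for H (H[2,2]=1):
  H  [+594.75925 -94.41003 +536.90608]
  H  [+169.00821 +740.05570 +257.79724]
  H  [+0.23606 -0.06160 +1.00000]
B = K⁻¹H; ‖b₁‖=1.070448, ‖b₂‖=1.070448; λ = 2/(‖b₁‖+‖b₂‖) = 0.934189, sign → tz>0 ⇒ λ=+0.934189
r₁ = λ·B[:,0] = (+0.96411,+0.14787,+0.22053); r₂ = λ·B[:,1] = (-0.13847,+0.98869,-0.05755)
r₃ = r₁×r₂ = (-0.22654,+0.02495,+0.97368); SVD([r₁ r₂ r₃]) → R = UVᵀ:
  R  [+0.96411 -0.13847 -0.22654]
  R  [+0.14787 +0.98869 +0.02495]
  R  [+0.22053 -0.05755 +0.97368]
t = (+0.39538, +0.02620, +0.93419) m
tr R = 2.926482; θ = arccos((tr R − 1)/2) = 0.271980 rad = 15.583°
axis k = ((R−Rᵀ)₃₂, (R−Rᵀ)₁₃, (R−Rᵀ)₂₁) / (2 sinθ) = (-0.153540, -0.832101, +0.532948)
rvec = θ·k = (-0.041760, -0.226315, +0.144951)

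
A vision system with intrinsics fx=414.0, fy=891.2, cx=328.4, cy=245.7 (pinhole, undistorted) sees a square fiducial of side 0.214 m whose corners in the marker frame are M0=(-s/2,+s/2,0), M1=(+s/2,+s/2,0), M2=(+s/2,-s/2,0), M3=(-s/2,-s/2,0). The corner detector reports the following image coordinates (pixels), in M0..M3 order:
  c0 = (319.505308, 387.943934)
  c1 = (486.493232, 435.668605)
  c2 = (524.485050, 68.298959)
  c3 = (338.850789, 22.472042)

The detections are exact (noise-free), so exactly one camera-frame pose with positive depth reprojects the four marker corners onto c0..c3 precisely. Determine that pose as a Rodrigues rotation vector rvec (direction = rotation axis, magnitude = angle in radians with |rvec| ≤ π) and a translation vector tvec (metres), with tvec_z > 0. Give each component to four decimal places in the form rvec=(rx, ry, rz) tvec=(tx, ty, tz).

Intrinsics K: fx=414.0, fy=891.2, cx=328.4, cy=245.7
Marker side s = 0.214 m; corners in marker frame (Z=0):
  M0 = (-0.1070, +0.1070, 0)
  M1 = (+0.1070, +0.1070, 0)
  M2 = (+0.1070, -0.1070, 0)
  M3 = (-0.1070, -0.1070, 0)
Detected image corners:
  c0 = (319.505308, 387.943934) px
  c1 = (486.493232, 435.668605) px
  c2 = (524.485050, 68.298959) px
  c3 = (338.850789, 22.472042) px
Planar DLT: solve 8×8 A·h = b for H (H[2,2]=1):
  H  [+785.95687 +66.87506 +415.79031]
  H  [+199.25823 +1821.99884 +237.79730]
  H  [-0.08551 +0.48029 +1.00000]
B = K⁻¹H; ‖b₁‖=1.983596, ‖b₂‖=1.983596; λ = 2/(‖b₁‖+‖b₂‖) = 0.504135, sign → tz>0 ⇒ λ=+0.504135
r₁ = λ·B[:,0] = (+0.99127,+0.12460,-0.04311); r₂ = λ·B[:,1] = (-0.11063,+0.96392,+0.24213)
r₃ = r₁×r₂ = (+0.07173,-0.23525,+0.96929); SVD([r₁ r₂ r₃]) → R = UVᵀ:
  R  [+0.99127 -0.11063 +0.07173]
  R  [+0.12460 +0.96392 -0.23525]
  R  [-0.04311 +0.24213 +0.96929]
t = (+0.10642, -0.00447, +0.50413) m
tr R = 2.924470; θ = arccos((tr R − 1)/2) = 0.275700 rad = 15.796°
axis k = ((R−Rᵀ)₃₂, (R−Rᵀ)₁₃, (R−Rᵀ)₂₁) / (2 sinθ) = (+0.876829, +0.210924, +0.432068)
rvec = θ·k = (+0.241741, +0.058152, +0.119121)

rvec=(0.2417, 0.0582, 0.1191) tvec=(0.1064, -0.0045, 0.5041)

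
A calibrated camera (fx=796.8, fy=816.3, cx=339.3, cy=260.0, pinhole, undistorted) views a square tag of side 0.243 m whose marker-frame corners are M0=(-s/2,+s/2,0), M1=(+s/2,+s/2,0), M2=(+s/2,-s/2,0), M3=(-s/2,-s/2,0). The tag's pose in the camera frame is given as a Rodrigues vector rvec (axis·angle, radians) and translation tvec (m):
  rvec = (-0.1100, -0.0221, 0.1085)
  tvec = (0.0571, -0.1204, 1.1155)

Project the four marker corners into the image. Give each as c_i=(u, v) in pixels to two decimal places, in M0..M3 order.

Intrinsics K: fx=796.8, fy=816.3, cx=339.3, cy=260.0
Marker side s = 0.243 m; corners in marker frame (Z=0):
  M0 = (-0.1215, +0.1215, 0)
  M1 = (+0.1215, +0.1215, 0)
  M2 = (+0.1215, -0.1215, 0)
  M3 = (-0.1215, -0.1215, 0)
rvec = (-0.1100, -0.0221, 0.1085), |rvec| = θ = 0.15608 rad = 8.943°
Rodrigues: sinθ=0.15545, 1−cosθ=0.01216; R = I + sinθ·[k]× + (1−cosθ)·[k]×²:
    [+0.99388 -0.10685 -0.02797]
    [+0.10927 +0.98809 +0.10836]
    [+0.01605 -0.11075 +0.99372]
t = (0.0571, -0.1204, 1.1155) m
M0: Pc = R·M0+t = (-0.07664, -0.01362, +1.10009); u = 796.8·(-0.07664)/1.10009 + 339.3 = 283.7905, v = 816.3·(-0.01362)/1.10009 + 260.0 = 249.8906
M1: Pc = R·M1+t = (+0.16487, +0.01293, +1.10399); u = 796.8·(+0.16487)/1.10399 + 339.3 = 458.2972, v = 816.3·(+0.01293)/1.10399 + 260.0 = 269.5601
M2: Pc = R·M2+t = (+0.19084, -0.22718, +1.13091); u = 796.8·(+0.19084)/1.13091 + 339.3 = 473.7586, v = 816.3·(-0.22718)/1.13091 + 260.0 = 96.0220
M3: Pc = R·M3+t = (-0.05067, -0.25373, +1.12701); u = 796.8·(-0.05067)/1.12701 + 339.3 = 303.4726, v = 816.3·(-0.25373)/1.12701 + 260.0 = 76.2216

c0=(283.79, 249.89) c1=(458.30, 269.56) c2=(473.76, 96.02) c3=(303.47, 76.22)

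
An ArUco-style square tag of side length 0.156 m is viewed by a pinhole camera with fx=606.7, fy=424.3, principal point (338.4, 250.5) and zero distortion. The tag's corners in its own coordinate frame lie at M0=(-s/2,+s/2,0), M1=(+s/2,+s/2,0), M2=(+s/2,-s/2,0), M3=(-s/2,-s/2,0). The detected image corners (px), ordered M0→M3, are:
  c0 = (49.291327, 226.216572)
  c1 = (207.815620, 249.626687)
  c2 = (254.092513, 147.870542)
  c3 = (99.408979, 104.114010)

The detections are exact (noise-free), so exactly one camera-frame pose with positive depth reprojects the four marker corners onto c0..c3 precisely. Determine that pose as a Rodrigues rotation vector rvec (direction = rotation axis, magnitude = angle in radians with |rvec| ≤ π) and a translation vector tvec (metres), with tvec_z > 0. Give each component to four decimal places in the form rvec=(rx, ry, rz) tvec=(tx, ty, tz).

rvec=(0.2139, -0.6665, 0.2798) tvec=(-0.1687, -0.0892, 0.5709)

Intrinsics K: fx=606.7, fy=424.3, cx=338.4, cy=250.5
Marker side s = 0.156 m; corners in marker frame (Z=0):
  M0 = (-0.0780, +0.0780, 0)
  M1 = (+0.0780, +0.0780, 0)
  M2 = (+0.0780, -0.0780, 0)
  M3 = (-0.0780, -0.0780, 0)
Detected image corners:
  c0 = (49.291327, 226.216572) px
  c1 = (207.815620, 249.626687) px
  c2 = (254.092513, 147.870542) px
  c3 = (99.408979, 104.114010) px
Planar DLT: solve 8×8 A·h = b for H (H[2,2]=1):
  H  [+1173.48113 -279.74453 +159.08447]
  H  [+416.29894 +745.40004 +184.21556]
  H  [+1.10993 +0.18438 +1.00000]
B = K⁻¹H; ‖b₁‖=1.751473, ‖b₂‖=1.751473; λ = 2/(‖b₁‖+‖b₂‖) = 0.570948, sign → tz>0 ⇒ λ=+0.570948
r₁ = λ·B[:,0] = (+0.75086,+0.18605,+0.63371); r₂ = λ·B[:,1] = (-0.32198,+0.94088,+0.10527)
r₃ = r₁×r₂ = (-0.57666,-0.28309,+0.76637); SVD([r₁ r₂ r₃]) → R = UVᵀ:
  R  [+0.75086 -0.32198 -0.57666]
  R  [+0.18605 +0.94088 -0.28309]
  R  [+0.63371 +0.10527 +0.76637]
t = (-0.16875, -0.08919, +0.57095) m
tr R = 2.458112; θ = arccos((tr R − 1)/2) = 0.753854 rad = 43.193°
axis k = ((R−Rᵀ)₃₂, (R−Rᵀ)₁₃, (R−Rᵀ)₂₁) / (2 sinθ) = (+0.283701, -0.884186, +0.371118)
rvec = θ·k = (+0.213870, -0.666547, +0.279769)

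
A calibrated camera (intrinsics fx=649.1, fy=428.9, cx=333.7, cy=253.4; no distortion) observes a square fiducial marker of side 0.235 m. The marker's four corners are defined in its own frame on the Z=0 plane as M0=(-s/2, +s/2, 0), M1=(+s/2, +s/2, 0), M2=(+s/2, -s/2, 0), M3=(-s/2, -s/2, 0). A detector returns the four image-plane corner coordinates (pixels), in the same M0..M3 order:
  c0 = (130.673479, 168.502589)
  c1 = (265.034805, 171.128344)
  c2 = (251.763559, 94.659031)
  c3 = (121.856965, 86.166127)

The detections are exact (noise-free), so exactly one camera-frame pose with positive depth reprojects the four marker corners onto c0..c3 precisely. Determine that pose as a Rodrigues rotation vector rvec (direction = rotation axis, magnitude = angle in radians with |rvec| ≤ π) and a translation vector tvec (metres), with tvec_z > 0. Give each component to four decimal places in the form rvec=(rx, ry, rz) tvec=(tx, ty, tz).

rvec=(-0.2228, -0.3826, -0.0892) tvec=(-0.2489, -0.3361, 1.1627)

Intrinsics K: fx=649.1, fy=428.9, cx=333.7, cy=253.4
Marker side s = 0.235 m; corners in marker frame (Z=0):
  M0 = (-0.1175, +0.1175, 0)
  M1 = (+0.1175, +0.1175, 0)
  M2 = (+0.1175, -0.1175, 0)
  M3 = (-0.1175, -0.1175, 0)
Detected image corners:
  c0 = (130.673479, 168.502589) px
  c1 = (265.034805, 171.128344) px
  c2 = (251.763559, 94.659031) px
  c3 = (121.856965, 86.166127) px
Planar DLT: solve 8×8 A·h = b for H (H[2,2]=1):
  H  [+624.85610 +14.51949 +194.75509]
  H  [+66.37425 +315.18993 +129.42412]
  H  [+0.32638 -0.17074 +1.00000]
B = K⁻¹H; ‖b₁‖=0.860101, ‖b₂‖=0.860101; λ = 2/(‖b₁‖+‖b₂‖) = 1.162654, sign → tz>0 ⇒ λ=+1.162654
r₁ = λ·B[:,0] = (+0.92414,-0.04427,+0.37947); r₂ = λ·B[:,1] = (+0.12806,+0.97170,-0.19851)
r₃ = r₁×r₂ = (-0.35994,+0.23205,+0.90366); SVD([r₁ r₂ r₃]) → R = UVᵀ:
  R  [+0.92414 +0.12806 -0.35994]
  R  [-0.04427 +0.97170 +0.23205]
  R  [+0.37947 -0.19851 +0.90366]
t = (-0.24888, -0.33607, +1.16265) m
tr R = 2.799495; θ = arccos((tr R − 1)/2) = 0.451606 rad = 25.875°
axis k = ((R−Rᵀ)₃₂, (R−Rᵀ)₁₃, (R−Rᵀ)₂₁) / (2 sinθ) = (-0.493303, -0.847153, -0.197444)
rvec = θ·k = (-0.222778, -0.382579, -0.089167)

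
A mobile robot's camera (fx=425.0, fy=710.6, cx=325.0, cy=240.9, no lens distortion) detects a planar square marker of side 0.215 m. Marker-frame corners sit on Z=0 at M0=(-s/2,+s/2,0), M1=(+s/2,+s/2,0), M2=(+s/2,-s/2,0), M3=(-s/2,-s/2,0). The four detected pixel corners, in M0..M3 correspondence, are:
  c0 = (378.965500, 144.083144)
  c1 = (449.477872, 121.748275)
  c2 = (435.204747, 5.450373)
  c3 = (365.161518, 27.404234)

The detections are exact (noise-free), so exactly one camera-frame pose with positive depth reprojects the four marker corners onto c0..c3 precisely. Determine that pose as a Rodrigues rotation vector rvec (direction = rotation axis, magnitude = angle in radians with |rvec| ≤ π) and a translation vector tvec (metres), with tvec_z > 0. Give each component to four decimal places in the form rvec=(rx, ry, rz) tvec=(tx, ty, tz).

rvec=(-0.0428, -0.0074, -0.1887) tvec=(0.2465, -0.2985, 1.2742)

Intrinsics K: fx=425.0, fy=710.6, cx=325.0, cy=240.9
Marker side s = 0.215 m; corners in marker frame (Z=0):
  M0 = (-0.1075, +0.1075, 0)
  M1 = (+0.1075, +0.1075, 0)
  M2 = (+0.1075, -0.1075, 0)
  M3 = (-0.1075, -0.1075, 0)
Detected image corners:
  c0 = (378.965500, 144.083144) px
  c1 = (449.477872, 121.748275) px
  c2 = (435.204747, 5.450373) px
  c3 = (365.161518, 27.404234) px
Planar DLT: solve 8×8 A·h = b for H (H[2,2]=1):
  H  [+330.52221 +51.92376 +407.21151]
  H  [-102.32412 +539.35341 +74.45520]
  H  [+0.00897 -0.03284 +1.00000]
B = K⁻¹H; ‖b₁‖=0.784790, ‖b₂‖=0.784790; λ = 2/(‖b₁‖+‖b₂‖) = 1.274227, sign → tz>0 ⇒ λ=+1.274227
r₁ = λ·B[:,0] = (+0.98222,-0.18736,+0.01143); r₂ = λ·B[:,1] = (+0.18768,+0.98134,-0.04185)
r₃ = r₁×r₂ = (-0.00338,+0.04325,+0.99906); SVD([r₁ r₂ r₃]) → R = UVᵀ:
  R  [+0.98222 +0.18768 -0.00338]
  R  [-0.18736 +0.98134 +0.04325]
  R  [+0.01143 -0.04185 +0.99906]
t = (+0.24648, -0.29846, +1.27423) m
tr R = 2.962623; θ = arccos((tr R − 1)/2) = 0.193635 rad = 11.094°
axis k = ((R−Rᵀ)₃₂, (R−Rᵀ)₁₃, (R−Rᵀ)₂₁) / (2 sinθ) = (-0.221109, -0.038471, -0.974490)
rvec = θ·k = (-0.042814, -0.007449, -0.188695)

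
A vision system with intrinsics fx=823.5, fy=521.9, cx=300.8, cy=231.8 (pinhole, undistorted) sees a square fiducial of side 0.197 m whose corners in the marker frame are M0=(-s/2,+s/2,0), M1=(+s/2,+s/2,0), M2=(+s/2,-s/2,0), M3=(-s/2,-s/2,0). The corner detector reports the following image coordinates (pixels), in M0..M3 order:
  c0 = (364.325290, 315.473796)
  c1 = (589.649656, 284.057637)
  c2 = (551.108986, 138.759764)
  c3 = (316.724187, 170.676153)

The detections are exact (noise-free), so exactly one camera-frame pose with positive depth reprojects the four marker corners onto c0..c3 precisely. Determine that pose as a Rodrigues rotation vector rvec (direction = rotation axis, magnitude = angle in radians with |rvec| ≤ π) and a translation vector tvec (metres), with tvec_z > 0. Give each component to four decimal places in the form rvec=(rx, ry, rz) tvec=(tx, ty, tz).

Intrinsics K: fx=823.5, fy=521.9, cx=300.8, cy=231.8
Marker side s = 0.197 m; corners in marker frame (Z=0):
  M0 = (-0.0985, +0.0985, 0)
  M1 = (+0.0985, +0.0985, 0)
  M2 = (+0.0985, -0.0985, 0)
  M3 = (-0.0985, -0.0985, 0)
Detected image corners:
  c0 = (364.325290, 315.473796) px
  c1 = (589.649656, 284.057637) px
  c2 = (551.108986, 138.759764) px
  c3 = (316.724187, 170.676153) px
Planar DLT: solve 8×8 A·h = b for H (H[2,2]=1):
  H  [+1177.78582 +307.56299 +456.15116]
  H  [-155.00333 +780.68459 +228.59833]
  H  [+0.02515 +0.19538 +1.00000]
B = K⁻¹H; ‖b₁‖=1.454282, ‖b₂‖=1.454282; λ = 2/(‖b₁‖+‖b₂‖) = 0.687625, sign → tz>0 ⇒ λ=+0.687625
r₁ = λ·B[:,0] = (+0.97714,-0.21190,+0.01729); r₂ = λ·B[:,1] = (+0.20774,+0.96891,+0.13435)
r₃ = r₁×r₂ = (-0.04522,-0.12768,+0.99078); SVD([r₁ r₂ r₃]) → R = UVᵀ:
  R  [+0.97714 +0.20774 -0.04522]
  R  [-0.21190 +0.96891 -0.12768]
  R  [+0.01729 +0.13435 +0.99078]
t = (+0.12972, -0.00422, +0.68762) m
tr R = 2.936835; θ = arccos((tr R − 1)/2) = 0.251994 rad = 14.438°
axis k = ((R−Rᵀ)₃₂, (R−Rᵀ)₁₃, (R−Rᵀ)₂₁) / (2 sinθ) = (+0.525461, -0.125366, -0.841531)
rvec = θ·k = (+0.132413, -0.031591, -0.212060)

rvec=(0.1324, -0.0316, -0.2121) tvec=(0.1297, -0.0042, 0.6876)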